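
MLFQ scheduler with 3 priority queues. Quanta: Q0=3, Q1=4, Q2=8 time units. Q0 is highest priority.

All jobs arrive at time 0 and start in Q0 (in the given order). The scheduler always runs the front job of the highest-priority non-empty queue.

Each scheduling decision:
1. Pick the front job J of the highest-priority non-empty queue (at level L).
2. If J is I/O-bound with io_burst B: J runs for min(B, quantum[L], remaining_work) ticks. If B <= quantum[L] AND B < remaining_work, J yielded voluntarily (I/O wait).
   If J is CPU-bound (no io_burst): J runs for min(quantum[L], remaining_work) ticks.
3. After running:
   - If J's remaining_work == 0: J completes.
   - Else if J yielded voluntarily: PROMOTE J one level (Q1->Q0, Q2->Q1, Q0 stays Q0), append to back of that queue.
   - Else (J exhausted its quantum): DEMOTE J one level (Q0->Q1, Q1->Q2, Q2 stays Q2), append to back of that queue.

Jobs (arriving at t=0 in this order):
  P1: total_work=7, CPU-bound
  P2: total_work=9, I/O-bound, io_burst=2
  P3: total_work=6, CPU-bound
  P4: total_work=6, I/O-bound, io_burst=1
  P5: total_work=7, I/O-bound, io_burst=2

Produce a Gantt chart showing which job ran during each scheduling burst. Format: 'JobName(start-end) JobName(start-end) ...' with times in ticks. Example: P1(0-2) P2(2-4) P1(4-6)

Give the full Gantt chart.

t=0-3: P1@Q0 runs 3, rem=4, quantum used, demote→Q1. Q0=[P2,P3,P4,P5] Q1=[P1] Q2=[]
t=3-5: P2@Q0 runs 2, rem=7, I/O yield, promote→Q0. Q0=[P3,P4,P5,P2] Q1=[P1] Q2=[]
t=5-8: P3@Q0 runs 3, rem=3, quantum used, demote→Q1. Q0=[P4,P5,P2] Q1=[P1,P3] Q2=[]
t=8-9: P4@Q0 runs 1, rem=5, I/O yield, promote→Q0. Q0=[P5,P2,P4] Q1=[P1,P3] Q2=[]
t=9-11: P5@Q0 runs 2, rem=5, I/O yield, promote→Q0. Q0=[P2,P4,P5] Q1=[P1,P3] Q2=[]
t=11-13: P2@Q0 runs 2, rem=5, I/O yield, promote→Q0. Q0=[P4,P5,P2] Q1=[P1,P3] Q2=[]
t=13-14: P4@Q0 runs 1, rem=4, I/O yield, promote→Q0. Q0=[P5,P2,P4] Q1=[P1,P3] Q2=[]
t=14-16: P5@Q0 runs 2, rem=3, I/O yield, promote→Q0. Q0=[P2,P4,P5] Q1=[P1,P3] Q2=[]
t=16-18: P2@Q0 runs 2, rem=3, I/O yield, promote→Q0. Q0=[P4,P5,P2] Q1=[P1,P3] Q2=[]
t=18-19: P4@Q0 runs 1, rem=3, I/O yield, promote→Q0. Q0=[P5,P2,P4] Q1=[P1,P3] Q2=[]
t=19-21: P5@Q0 runs 2, rem=1, I/O yield, promote→Q0. Q0=[P2,P4,P5] Q1=[P1,P3] Q2=[]
t=21-23: P2@Q0 runs 2, rem=1, I/O yield, promote→Q0. Q0=[P4,P5,P2] Q1=[P1,P3] Q2=[]
t=23-24: P4@Q0 runs 1, rem=2, I/O yield, promote→Q0. Q0=[P5,P2,P4] Q1=[P1,P3] Q2=[]
t=24-25: P5@Q0 runs 1, rem=0, completes. Q0=[P2,P4] Q1=[P1,P3] Q2=[]
t=25-26: P2@Q0 runs 1, rem=0, completes. Q0=[P4] Q1=[P1,P3] Q2=[]
t=26-27: P4@Q0 runs 1, rem=1, I/O yield, promote→Q0. Q0=[P4] Q1=[P1,P3] Q2=[]
t=27-28: P4@Q0 runs 1, rem=0, completes. Q0=[] Q1=[P1,P3] Q2=[]
t=28-32: P1@Q1 runs 4, rem=0, completes. Q0=[] Q1=[P3] Q2=[]
t=32-35: P3@Q1 runs 3, rem=0, completes. Q0=[] Q1=[] Q2=[]

Answer: P1(0-3) P2(3-5) P3(5-8) P4(8-9) P5(9-11) P2(11-13) P4(13-14) P5(14-16) P2(16-18) P4(18-19) P5(19-21) P2(21-23) P4(23-24) P5(24-25) P2(25-26) P4(26-27) P4(27-28) P1(28-32) P3(32-35)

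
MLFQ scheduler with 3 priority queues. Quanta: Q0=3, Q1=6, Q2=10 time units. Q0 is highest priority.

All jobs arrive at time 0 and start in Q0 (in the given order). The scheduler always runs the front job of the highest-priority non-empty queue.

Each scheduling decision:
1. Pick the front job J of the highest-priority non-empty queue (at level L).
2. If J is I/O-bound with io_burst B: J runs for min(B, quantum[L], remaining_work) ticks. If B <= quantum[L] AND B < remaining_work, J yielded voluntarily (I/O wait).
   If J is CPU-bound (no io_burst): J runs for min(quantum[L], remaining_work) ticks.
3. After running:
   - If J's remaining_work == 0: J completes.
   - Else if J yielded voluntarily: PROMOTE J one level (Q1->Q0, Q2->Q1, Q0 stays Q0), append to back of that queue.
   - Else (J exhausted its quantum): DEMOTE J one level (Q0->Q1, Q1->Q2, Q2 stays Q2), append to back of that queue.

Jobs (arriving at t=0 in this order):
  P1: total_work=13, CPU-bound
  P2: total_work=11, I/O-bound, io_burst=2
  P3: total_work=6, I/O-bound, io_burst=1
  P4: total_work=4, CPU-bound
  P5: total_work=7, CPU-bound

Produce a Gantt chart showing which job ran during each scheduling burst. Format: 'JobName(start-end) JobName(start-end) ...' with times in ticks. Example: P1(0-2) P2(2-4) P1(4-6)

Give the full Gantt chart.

Answer: P1(0-3) P2(3-5) P3(5-6) P4(6-9) P5(9-12) P2(12-14) P3(14-15) P2(15-17) P3(17-18) P2(18-20) P3(20-21) P2(21-23) P3(23-24) P2(24-25) P3(25-26) P1(26-32) P4(32-33) P5(33-37) P1(37-41)

Derivation:
t=0-3: P1@Q0 runs 3, rem=10, quantum used, demote→Q1. Q0=[P2,P3,P4,P5] Q1=[P1] Q2=[]
t=3-5: P2@Q0 runs 2, rem=9, I/O yield, promote→Q0. Q0=[P3,P4,P5,P2] Q1=[P1] Q2=[]
t=5-6: P3@Q0 runs 1, rem=5, I/O yield, promote→Q0. Q0=[P4,P5,P2,P3] Q1=[P1] Q2=[]
t=6-9: P4@Q0 runs 3, rem=1, quantum used, demote→Q1. Q0=[P5,P2,P3] Q1=[P1,P4] Q2=[]
t=9-12: P5@Q0 runs 3, rem=4, quantum used, demote→Q1. Q0=[P2,P3] Q1=[P1,P4,P5] Q2=[]
t=12-14: P2@Q0 runs 2, rem=7, I/O yield, promote→Q0. Q0=[P3,P2] Q1=[P1,P4,P5] Q2=[]
t=14-15: P3@Q0 runs 1, rem=4, I/O yield, promote→Q0. Q0=[P2,P3] Q1=[P1,P4,P5] Q2=[]
t=15-17: P2@Q0 runs 2, rem=5, I/O yield, promote→Q0. Q0=[P3,P2] Q1=[P1,P4,P5] Q2=[]
t=17-18: P3@Q0 runs 1, rem=3, I/O yield, promote→Q0. Q0=[P2,P3] Q1=[P1,P4,P5] Q2=[]
t=18-20: P2@Q0 runs 2, rem=3, I/O yield, promote→Q0. Q0=[P3,P2] Q1=[P1,P4,P5] Q2=[]
t=20-21: P3@Q0 runs 1, rem=2, I/O yield, promote→Q0. Q0=[P2,P3] Q1=[P1,P4,P5] Q2=[]
t=21-23: P2@Q0 runs 2, rem=1, I/O yield, promote→Q0. Q0=[P3,P2] Q1=[P1,P4,P5] Q2=[]
t=23-24: P3@Q0 runs 1, rem=1, I/O yield, promote→Q0. Q0=[P2,P3] Q1=[P1,P4,P5] Q2=[]
t=24-25: P2@Q0 runs 1, rem=0, completes. Q0=[P3] Q1=[P1,P4,P5] Q2=[]
t=25-26: P3@Q0 runs 1, rem=0, completes. Q0=[] Q1=[P1,P4,P5] Q2=[]
t=26-32: P1@Q1 runs 6, rem=4, quantum used, demote→Q2. Q0=[] Q1=[P4,P5] Q2=[P1]
t=32-33: P4@Q1 runs 1, rem=0, completes. Q0=[] Q1=[P5] Q2=[P1]
t=33-37: P5@Q1 runs 4, rem=0, completes. Q0=[] Q1=[] Q2=[P1]
t=37-41: P1@Q2 runs 4, rem=0, completes. Q0=[] Q1=[] Q2=[]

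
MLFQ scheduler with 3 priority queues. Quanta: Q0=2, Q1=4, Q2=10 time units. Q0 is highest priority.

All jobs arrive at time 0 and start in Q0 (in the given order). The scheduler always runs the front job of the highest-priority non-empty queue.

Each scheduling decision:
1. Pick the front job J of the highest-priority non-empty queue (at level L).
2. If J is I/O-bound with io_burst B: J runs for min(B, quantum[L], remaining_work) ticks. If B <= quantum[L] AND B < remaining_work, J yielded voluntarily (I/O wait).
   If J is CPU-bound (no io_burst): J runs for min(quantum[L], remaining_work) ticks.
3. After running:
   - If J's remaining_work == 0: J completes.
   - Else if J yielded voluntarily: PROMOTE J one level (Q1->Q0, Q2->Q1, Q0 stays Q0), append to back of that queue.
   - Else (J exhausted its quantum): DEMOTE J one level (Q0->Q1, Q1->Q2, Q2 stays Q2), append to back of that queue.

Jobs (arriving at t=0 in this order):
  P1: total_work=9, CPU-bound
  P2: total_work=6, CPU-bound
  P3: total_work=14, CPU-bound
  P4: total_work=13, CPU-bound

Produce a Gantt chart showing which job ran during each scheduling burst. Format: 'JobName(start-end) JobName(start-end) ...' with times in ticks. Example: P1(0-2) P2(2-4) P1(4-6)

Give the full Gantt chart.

t=0-2: P1@Q0 runs 2, rem=7, quantum used, demote→Q1. Q0=[P2,P3,P4] Q1=[P1] Q2=[]
t=2-4: P2@Q0 runs 2, rem=4, quantum used, demote→Q1. Q0=[P3,P4] Q1=[P1,P2] Q2=[]
t=4-6: P3@Q0 runs 2, rem=12, quantum used, demote→Q1. Q0=[P4] Q1=[P1,P2,P3] Q2=[]
t=6-8: P4@Q0 runs 2, rem=11, quantum used, demote→Q1. Q0=[] Q1=[P1,P2,P3,P4] Q2=[]
t=8-12: P1@Q1 runs 4, rem=3, quantum used, demote→Q2. Q0=[] Q1=[P2,P3,P4] Q2=[P1]
t=12-16: P2@Q1 runs 4, rem=0, completes. Q0=[] Q1=[P3,P4] Q2=[P1]
t=16-20: P3@Q1 runs 4, rem=8, quantum used, demote→Q2. Q0=[] Q1=[P4] Q2=[P1,P3]
t=20-24: P4@Q1 runs 4, rem=7, quantum used, demote→Q2. Q0=[] Q1=[] Q2=[P1,P3,P4]
t=24-27: P1@Q2 runs 3, rem=0, completes. Q0=[] Q1=[] Q2=[P3,P4]
t=27-35: P3@Q2 runs 8, rem=0, completes. Q0=[] Q1=[] Q2=[P4]
t=35-42: P4@Q2 runs 7, rem=0, completes. Q0=[] Q1=[] Q2=[]

Answer: P1(0-2) P2(2-4) P3(4-6) P4(6-8) P1(8-12) P2(12-16) P3(16-20) P4(20-24) P1(24-27) P3(27-35) P4(35-42)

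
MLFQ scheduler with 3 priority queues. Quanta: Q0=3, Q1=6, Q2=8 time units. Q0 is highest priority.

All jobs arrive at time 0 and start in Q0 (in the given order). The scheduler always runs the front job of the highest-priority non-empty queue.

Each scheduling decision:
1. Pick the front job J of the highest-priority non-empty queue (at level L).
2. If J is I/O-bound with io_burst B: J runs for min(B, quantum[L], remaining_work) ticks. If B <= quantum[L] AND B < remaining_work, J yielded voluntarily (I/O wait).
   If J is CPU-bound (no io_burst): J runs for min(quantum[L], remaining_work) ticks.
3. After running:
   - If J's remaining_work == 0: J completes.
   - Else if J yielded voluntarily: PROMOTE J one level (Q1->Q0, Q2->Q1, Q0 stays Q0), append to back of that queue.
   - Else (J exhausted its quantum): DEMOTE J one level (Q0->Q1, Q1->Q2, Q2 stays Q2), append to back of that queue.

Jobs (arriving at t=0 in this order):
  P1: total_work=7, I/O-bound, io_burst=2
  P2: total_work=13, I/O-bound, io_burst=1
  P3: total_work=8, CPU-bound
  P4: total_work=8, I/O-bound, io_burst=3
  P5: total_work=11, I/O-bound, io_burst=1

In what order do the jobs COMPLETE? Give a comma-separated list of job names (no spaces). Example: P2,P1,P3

t=0-2: P1@Q0 runs 2, rem=5, I/O yield, promote→Q0. Q0=[P2,P3,P4,P5,P1] Q1=[] Q2=[]
t=2-3: P2@Q0 runs 1, rem=12, I/O yield, promote→Q0. Q0=[P3,P4,P5,P1,P2] Q1=[] Q2=[]
t=3-6: P3@Q0 runs 3, rem=5, quantum used, demote→Q1. Q0=[P4,P5,P1,P2] Q1=[P3] Q2=[]
t=6-9: P4@Q0 runs 3, rem=5, I/O yield, promote→Q0. Q0=[P5,P1,P2,P4] Q1=[P3] Q2=[]
t=9-10: P5@Q0 runs 1, rem=10, I/O yield, promote→Q0. Q0=[P1,P2,P4,P5] Q1=[P3] Q2=[]
t=10-12: P1@Q0 runs 2, rem=3, I/O yield, promote→Q0. Q0=[P2,P4,P5,P1] Q1=[P3] Q2=[]
t=12-13: P2@Q0 runs 1, rem=11, I/O yield, promote→Q0. Q0=[P4,P5,P1,P2] Q1=[P3] Q2=[]
t=13-16: P4@Q0 runs 3, rem=2, I/O yield, promote→Q0. Q0=[P5,P1,P2,P4] Q1=[P3] Q2=[]
t=16-17: P5@Q0 runs 1, rem=9, I/O yield, promote→Q0. Q0=[P1,P2,P4,P5] Q1=[P3] Q2=[]
t=17-19: P1@Q0 runs 2, rem=1, I/O yield, promote→Q0. Q0=[P2,P4,P5,P1] Q1=[P3] Q2=[]
t=19-20: P2@Q0 runs 1, rem=10, I/O yield, promote→Q0. Q0=[P4,P5,P1,P2] Q1=[P3] Q2=[]
t=20-22: P4@Q0 runs 2, rem=0, completes. Q0=[P5,P1,P2] Q1=[P3] Q2=[]
t=22-23: P5@Q0 runs 1, rem=8, I/O yield, promote→Q0. Q0=[P1,P2,P5] Q1=[P3] Q2=[]
t=23-24: P1@Q0 runs 1, rem=0, completes. Q0=[P2,P5] Q1=[P3] Q2=[]
t=24-25: P2@Q0 runs 1, rem=9, I/O yield, promote→Q0. Q0=[P5,P2] Q1=[P3] Q2=[]
t=25-26: P5@Q0 runs 1, rem=7, I/O yield, promote→Q0. Q0=[P2,P5] Q1=[P3] Q2=[]
t=26-27: P2@Q0 runs 1, rem=8, I/O yield, promote→Q0. Q0=[P5,P2] Q1=[P3] Q2=[]
t=27-28: P5@Q0 runs 1, rem=6, I/O yield, promote→Q0. Q0=[P2,P5] Q1=[P3] Q2=[]
t=28-29: P2@Q0 runs 1, rem=7, I/O yield, promote→Q0. Q0=[P5,P2] Q1=[P3] Q2=[]
t=29-30: P5@Q0 runs 1, rem=5, I/O yield, promote→Q0. Q0=[P2,P5] Q1=[P3] Q2=[]
t=30-31: P2@Q0 runs 1, rem=6, I/O yield, promote→Q0. Q0=[P5,P2] Q1=[P3] Q2=[]
t=31-32: P5@Q0 runs 1, rem=4, I/O yield, promote→Q0. Q0=[P2,P5] Q1=[P3] Q2=[]
t=32-33: P2@Q0 runs 1, rem=5, I/O yield, promote→Q0. Q0=[P5,P2] Q1=[P3] Q2=[]
t=33-34: P5@Q0 runs 1, rem=3, I/O yield, promote→Q0. Q0=[P2,P5] Q1=[P3] Q2=[]
t=34-35: P2@Q0 runs 1, rem=4, I/O yield, promote→Q0. Q0=[P5,P2] Q1=[P3] Q2=[]
t=35-36: P5@Q0 runs 1, rem=2, I/O yield, promote→Q0. Q0=[P2,P5] Q1=[P3] Q2=[]
t=36-37: P2@Q0 runs 1, rem=3, I/O yield, promote→Q0. Q0=[P5,P2] Q1=[P3] Q2=[]
t=37-38: P5@Q0 runs 1, rem=1, I/O yield, promote→Q0. Q0=[P2,P5] Q1=[P3] Q2=[]
t=38-39: P2@Q0 runs 1, rem=2, I/O yield, promote→Q0. Q0=[P5,P2] Q1=[P3] Q2=[]
t=39-40: P5@Q0 runs 1, rem=0, completes. Q0=[P2] Q1=[P3] Q2=[]
t=40-41: P2@Q0 runs 1, rem=1, I/O yield, promote→Q0. Q0=[P2] Q1=[P3] Q2=[]
t=41-42: P2@Q0 runs 1, rem=0, completes. Q0=[] Q1=[P3] Q2=[]
t=42-47: P3@Q1 runs 5, rem=0, completes. Q0=[] Q1=[] Q2=[]

Answer: P4,P1,P5,P2,P3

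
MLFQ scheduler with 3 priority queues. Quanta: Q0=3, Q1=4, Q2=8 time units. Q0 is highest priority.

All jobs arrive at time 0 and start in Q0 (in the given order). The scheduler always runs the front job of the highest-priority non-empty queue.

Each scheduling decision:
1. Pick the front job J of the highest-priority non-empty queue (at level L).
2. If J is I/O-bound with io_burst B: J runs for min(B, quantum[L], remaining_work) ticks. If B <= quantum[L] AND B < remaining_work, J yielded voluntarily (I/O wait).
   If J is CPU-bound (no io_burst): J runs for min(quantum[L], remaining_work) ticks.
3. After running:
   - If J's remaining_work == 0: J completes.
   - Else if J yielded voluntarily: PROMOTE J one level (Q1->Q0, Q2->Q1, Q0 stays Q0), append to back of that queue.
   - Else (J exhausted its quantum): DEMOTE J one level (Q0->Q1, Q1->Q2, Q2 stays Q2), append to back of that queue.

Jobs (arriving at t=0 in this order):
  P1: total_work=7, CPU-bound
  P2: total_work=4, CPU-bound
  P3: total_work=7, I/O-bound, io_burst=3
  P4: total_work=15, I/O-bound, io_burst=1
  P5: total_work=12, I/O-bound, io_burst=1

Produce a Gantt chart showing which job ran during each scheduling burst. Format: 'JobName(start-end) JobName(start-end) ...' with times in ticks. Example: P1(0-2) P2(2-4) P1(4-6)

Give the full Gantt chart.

Answer: P1(0-3) P2(3-6) P3(6-9) P4(9-10) P5(10-11) P3(11-14) P4(14-15) P5(15-16) P3(16-17) P4(17-18) P5(18-19) P4(19-20) P5(20-21) P4(21-22) P5(22-23) P4(23-24) P5(24-25) P4(25-26) P5(26-27) P4(27-28) P5(28-29) P4(29-30) P5(30-31) P4(31-32) P5(32-33) P4(33-34) P5(34-35) P4(35-36) P5(36-37) P4(37-38) P4(38-39) P4(39-40) P1(40-44) P2(44-45)

Derivation:
t=0-3: P1@Q0 runs 3, rem=4, quantum used, demote→Q1. Q0=[P2,P3,P4,P5] Q1=[P1] Q2=[]
t=3-6: P2@Q0 runs 3, rem=1, quantum used, demote→Q1. Q0=[P3,P4,P5] Q1=[P1,P2] Q2=[]
t=6-9: P3@Q0 runs 3, rem=4, I/O yield, promote→Q0. Q0=[P4,P5,P3] Q1=[P1,P2] Q2=[]
t=9-10: P4@Q0 runs 1, rem=14, I/O yield, promote→Q0. Q0=[P5,P3,P4] Q1=[P1,P2] Q2=[]
t=10-11: P5@Q0 runs 1, rem=11, I/O yield, promote→Q0. Q0=[P3,P4,P5] Q1=[P1,P2] Q2=[]
t=11-14: P3@Q0 runs 3, rem=1, I/O yield, promote→Q0. Q0=[P4,P5,P3] Q1=[P1,P2] Q2=[]
t=14-15: P4@Q0 runs 1, rem=13, I/O yield, promote→Q0. Q0=[P5,P3,P4] Q1=[P1,P2] Q2=[]
t=15-16: P5@Q0 runs 1, rem=10, I/O yield, promote→Q0. Q0=[P3,P4,P5] Q1=[P1,P2] Q2=[]
t=16-17: P3@Q0 runs 1, rem=0, completes. Q0=[P4,P5] Q1=[P1,P2] Q2=[]
t=17-18: P4@Q0 runs 1, rem=12, I/O yield, promote→Q0. Q0=[P5,P4] Q1=[P1,P2] Q2=[]
t=18-19: P5@Q0 runs 1, rem=9, I/O yield, promote→Q0. Q0=[P4,P5] Q1=[P1,P2] Q2=[]
t=19-20: P4@Q0 runs 1, rem=11, I/O yield, promote→Q0. Q0=[P5,P4] Q1=[P1,P2] Q2=[]
t=20-21: P5@Q0 runs 1, rem=8, I/O yield, promote→Q0. Q0=[P4,P5] Q1=[P1,P2] Q2=[]
t=21-22: P4@Q0 runs 1, rem=10, I/O yield, promote→Q0. Q0=[P5,P4] Q1=[P1,P2] Q2=[]
t=22-23: P5@Q0 runs 1, rem=7, I/O yield, promote→Q0. Q0=[P4,P5] Q1=[P1,P2] Q2=[]
t=23-24: P4@Q0 runs 1, rem=9, I/O yield, promote→Q0. Q0=[P5,P4] Q1=[P1,P2] Q2=[]
t=24-25: P5@Q0 runs 1, rem=6, I/O yield, promote→Q0. Q0=[P4,P5] Q1=[P1,P2] Q2=[]
t=25-26: P4@Q0 runs 1, rem=8, I/O yield, promote→Q0. Q0=[P5,P4] Q1=[P1,P2] Q2=[]
t=26-27: P5@Q0 runs 1, rem=5, I/O yield, promote→Q0. Q0=[P4,P5] Q1=[P1,P2] Q2=[]
t=27-28: P4@Q0 runs 1, rem=7, I/O yield, promote→Q0. Q0=[P5,P4] Q1=[P1,P2] Q2=[]
t=28-29: P5@Q0 runs 1, rem=4, I/O yield, promote→Q0. Q0=[P4,P5] Q1=[P1,P2] Q2=[]
t=29-30: P4@Q0 runs 1, rem=6, I/O yield, promote→Q0. Q0=[P5,P4] Q1=[P1,P2] Q2=[]
t=30-31: P5@Q0 runs 1, rem=3, I/O yield, promote→Q0. Q0=[P4,P5] Q1=[P1,P2] Q2=[]
t=31-32: P4@Q0 runs 1, rem=5, I/O yield, promote→Q0. Q0=[P5,P4] Q1=[P1,P2] Q2=[]
t=32-33: P5@Q0 runs 1, rem=2, I/O yield, promote→Q0. Q0=[P4,P5] Q1=[P1,P2] Q2=[]
t=33-34: P4@Q0 runs 1, rem=4, I/O yield, promote→Q0. Q0=[P5,P4] Q1=[P1,P2] Q2=[]
t=34-35: P5@Q0 runs 1, rem=1, I/O yield, promote→Q0. Q0=[P4,P5] Q1=[P1,P2] Q2=[]
t=35-36: P4@Q0 runs 1, rem=3, I/O yield, promote→Q0. Q0=[P5,P4] Q1=[P1,P2] Q2=[]
t=36-37: P5@Q0 runs 1, rem=0, completes. Q0=[P4] Q1=[P1,P2] Q2=[]
t=37-38: P4@Q0 runs 1, rem=2, I/O yield, promote→Q0. Q0=[P4] Q1=[P1,P2] Q2=[]
t=38-39: P4@Q0 runs 1, rem=1, I/O yield, promote→Q0. Q0=[P4] Q1=[P1,P2] Q2=[]
t=39-40: P4@Q0 runs 1, rem=0, completes. Q0=[] Q1=[P1,P2] Q2=[]
t=40-44: P1@Q1 runs 4, rem=0, completes. Q0=[] Q1=[P2] Q2=[]
t=44-45: P2@Q1 runs 1, rem=0, completes. Q0=[] Q1=[] Q2=[]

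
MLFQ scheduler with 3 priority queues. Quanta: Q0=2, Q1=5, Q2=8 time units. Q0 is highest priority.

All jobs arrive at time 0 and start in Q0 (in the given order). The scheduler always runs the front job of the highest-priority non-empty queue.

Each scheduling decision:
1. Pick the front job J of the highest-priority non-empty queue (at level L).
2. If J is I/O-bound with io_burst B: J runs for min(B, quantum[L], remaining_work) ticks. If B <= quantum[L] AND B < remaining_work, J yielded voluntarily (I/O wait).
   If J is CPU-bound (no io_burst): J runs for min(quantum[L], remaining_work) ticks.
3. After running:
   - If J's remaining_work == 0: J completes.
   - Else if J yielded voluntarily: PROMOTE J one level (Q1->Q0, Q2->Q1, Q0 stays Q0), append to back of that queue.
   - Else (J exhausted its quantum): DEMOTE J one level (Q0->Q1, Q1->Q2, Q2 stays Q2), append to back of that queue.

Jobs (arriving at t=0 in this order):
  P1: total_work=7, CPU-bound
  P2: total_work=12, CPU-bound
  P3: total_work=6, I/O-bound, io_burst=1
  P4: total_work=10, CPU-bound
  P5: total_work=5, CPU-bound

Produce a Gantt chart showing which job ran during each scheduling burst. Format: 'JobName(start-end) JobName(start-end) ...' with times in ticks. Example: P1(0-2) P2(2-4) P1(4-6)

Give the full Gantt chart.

Answer: P1(0-2) P2(2-4) P3(4-5) P4(5-7) P5(7-9) P3(9-10) P3(10-11) P3(11-12) P3(12-13) P3(13-14) P1(14-19) P2(19-24) P4(24-29) P5(29-32) P2(32-37) P4(37-40)

Derivation:
t=0-2: P1@Q0 runs 2, rem=5, quantum used, demote→Q1. Q0=[P2,P3,P4,P5] Q1=[P1] Q2=[]
t=2-4: P2@Q0 runs 2, rem=10, quantum used, demote→Q1. Q0=[P3,P4,P5] Q1=[P1,P2] Q2=[]
t=4-5: P3@Q0 runs 1, rem=5, I/O yield, promote→Q0. Q0=[P4,P5,P3] Q1=[P1,P2] Q2=[]
t=5-7: P4@Q0 runs 2, rem=8, quantum used, demote→Q1. Q0=[P5,P3] Q1=[P1,P2,P4] Q2=[]
t=7-9: P5@Q0 runs 2, rem=3, quantum used, demote→Q1. Q0=[P3] Q1=[P1,P2,P4,P5] Q2=[]
t=9-10: P3@Q0 runs 1, rem=4, I/O yield, promote→Q0. Q0=[P3] Q1=[P1,P2,P4,P5] Q2=[]
t=10-11: P3@Q0 runs 1, rem=3, I/O yield, promote→Q0. Q0=[P3] Q1=[P1,P2,P4,P5] Q2=[]
t=11-12: P3@Q0 runs 1, rem=2, I/O yield, promote→Q0. Q0=[P3] Q1=[P1,P2,P4,P5] Q2=[]
t=12-13: P3@Q0 runs 1, rem=1, I/O yield, promote→Q0. Q0=[P3] Q1=[P1,P2,P4,P5] Q2=[]
t=13-14: P3@Q0 runs 1, rem=0, completes. Q0=[] Q1=[P1,P2,P4,P5] Q2=[]
t=14-19: P1@Q1 runs 5, rem=0, completes. Q0=[] Q1=[P2,P4,P5] Q2=[]
t=19-24: P2@Q1 runs 5, rem=5, quantum used, demote→Q2. Q0=[] Q1=[P4,P5] Q2=[P2]
t=24-29: P4@Q1 runs 5, rem=3, quantum used, demote→Q2. Q0=[] Q1=[P5] Q2=[P2,P4]
t=29-32: P5@Q1 runs 3, rem=0, completes. Q0=[] Q1=[] Q2=[P2,P4]
t=32-37: P2@Q2 runs 5, rem=0, completes. Q0=[] Q1=[] Q2=[P4]
t=37-40: P4@Q2 runs 3, rem=0, completes. Q0=[] Q1=[] Q2=[]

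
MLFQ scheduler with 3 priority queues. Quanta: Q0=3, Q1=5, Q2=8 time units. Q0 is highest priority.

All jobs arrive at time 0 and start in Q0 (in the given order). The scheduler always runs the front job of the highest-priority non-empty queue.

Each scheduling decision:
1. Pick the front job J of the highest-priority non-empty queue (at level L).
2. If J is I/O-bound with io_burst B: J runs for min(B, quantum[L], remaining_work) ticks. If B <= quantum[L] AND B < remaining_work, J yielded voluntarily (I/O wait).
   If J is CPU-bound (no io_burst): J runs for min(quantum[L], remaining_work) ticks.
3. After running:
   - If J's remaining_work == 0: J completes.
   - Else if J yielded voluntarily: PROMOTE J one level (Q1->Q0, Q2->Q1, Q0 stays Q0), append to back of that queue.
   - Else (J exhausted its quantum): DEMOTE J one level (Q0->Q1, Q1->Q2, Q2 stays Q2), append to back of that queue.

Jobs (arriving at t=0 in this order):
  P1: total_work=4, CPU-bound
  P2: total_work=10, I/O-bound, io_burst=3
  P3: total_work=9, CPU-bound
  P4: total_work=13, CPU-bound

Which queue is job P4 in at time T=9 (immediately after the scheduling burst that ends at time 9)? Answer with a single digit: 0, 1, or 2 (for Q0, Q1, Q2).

Answer: 0

Derivation:
t=0-3: P1@Q0 runs 3, rem=1, quantum used, demote→Q1. Q0=[P2,P3,P4] Q1=[P1] Q2=[]
t=3-6: P2@Q0 runs 3, rem=7, I/O yield, promote→Q0. Q0=[P3,P4,P2] Q1=[P1] Q2=[]
t=6-9: P3@Q0 runs 3, rem=6, quantum used, demote→Q1. Q0=[P4,P2] Q1=[P1,P3] Q2=[]
t=9-12: P4@Q0 runs 3, rem=10, quantum used, demote→Q1. Q0=[P2] Q1=[P1,P3,P4] Q2=[]
t=12-15: P2@Q0 runs 3, rem=4, I/O yield, promote→Q0. Q0=[P2] Q1=[P1,P3,P4] Q2=[]
t=15-18: P2@Q0 runs 3, rem=1, I/O yield, promote→Q0. Q0=[P2] Q1=[P1,P3,P4] Q2=[]
t=18-19: P2@Q0 runs 1, rem=0, completes. Q0=[] Q1=[P1,P3,P4] Q2=[]
t=19-20: P1@Q1 runs 1, rem=0, completes. Q0=[] Q1=[P3,P4] Q2=[]
t=20-25: P3@Q1 runs 5, rem=1, quantum used, demote→Q2. Q0=[] Q1=[P4] Q2=[P3]
t=25-30: P4@Q1 runs 5, rem=5, quantum used, demote→Q2. Q0=[] Q1=[] Q2=[P3,P4]
t=30-31: P3@Q2 runs 1, rem=0, completes. Q0=[] Q1=[] Q2=[P4]
t=31-36: P4@Q2 runs 5, rem=0, completes. Q0=[] Q1=[] Q2=[]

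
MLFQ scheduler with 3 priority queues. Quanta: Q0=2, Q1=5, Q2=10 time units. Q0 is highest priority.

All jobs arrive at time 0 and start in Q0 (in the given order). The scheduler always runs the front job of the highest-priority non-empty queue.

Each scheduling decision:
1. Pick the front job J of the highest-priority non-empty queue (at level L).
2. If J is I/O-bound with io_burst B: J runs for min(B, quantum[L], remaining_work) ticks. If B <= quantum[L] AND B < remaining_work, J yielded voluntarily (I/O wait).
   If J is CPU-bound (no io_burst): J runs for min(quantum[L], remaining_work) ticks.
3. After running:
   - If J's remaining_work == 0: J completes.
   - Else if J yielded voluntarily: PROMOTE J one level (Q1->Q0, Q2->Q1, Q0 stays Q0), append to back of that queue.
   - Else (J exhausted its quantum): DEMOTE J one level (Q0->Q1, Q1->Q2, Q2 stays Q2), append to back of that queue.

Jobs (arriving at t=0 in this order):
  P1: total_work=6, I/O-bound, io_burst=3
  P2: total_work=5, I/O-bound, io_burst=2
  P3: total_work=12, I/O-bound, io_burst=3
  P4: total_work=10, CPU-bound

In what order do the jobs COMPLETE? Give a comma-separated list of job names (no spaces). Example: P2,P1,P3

t=0-2: P1@Q0 runs 2, rem=4, quantum used, demote→Q1. Q0=[P2,P3,P4] Q1=[P1] Q2=[]
t=2-4: P2@Q0 runs 2, rem=3, I/O yield, promote→Q0. Q0=[P3,P4,P2] Q1=[P1] Q2=[]
t=4-6: P3@Q0 runs 2, rem=10, quantum used, demote→Q1. Q0=[P4,P2] Q1=[P1,P3] Q2=[]
t=6-8: P4@Q0 runs 2, rem=8, quantum used, demote→Q1. Q0=[P2] Q1=[P1,P3,P4] Q2=[]
t=8-10: P2@Q0 runs 2, rem=1, I/O yield, promote→Q0. Q0=[P2] Q1=[P1,P3,P4] Q2=[]
t=10-11: P2@Q0 runs 1, rem=0, completes. Q0=[] Q1=[P1,P3,P4] Q2=[]
t=11-14: P1@Q1 runs 3, rem=1, I/O yield, promote→Q0. Q0=[P1] Q1=[P3,P4] Q2=[]
t=14-15: P1@Q0 runs 1, rem=0, completes. Q0=[] Q1=[P3,P4] Q2=[]
t=15-18: P3@Q1 runs 3, rem=7, I/O yield, promote→Q0. Q0=[P3] Q1=[P4] Q2=[]
t=18-20: P3@Q0 runs 2, rem=5, quantum used, demote→Q1. Q0=[] Q1=[P4,P3] Q2=[]
t=20-25: P4@Q1 runs 5, rem=3, quantum used, demote→Q2. Q0=[] Q1=[P3] Q2=[P4]
t=25-28: P3@Q1 runs 3, rem=2, I/O yield, promote→Q0. Q0=[P3] Q1=[] Q2=[P4]
t=28-30: P3@Q0 runs 2, rem=0, completes. Q0=[] Q1=[] Q2=[P4]
t=30-33: P4@Q2 runs 3, rem=0, completes. Q0=[] Q1=[] Q2=[]

Answer: P2,P1,P3,P4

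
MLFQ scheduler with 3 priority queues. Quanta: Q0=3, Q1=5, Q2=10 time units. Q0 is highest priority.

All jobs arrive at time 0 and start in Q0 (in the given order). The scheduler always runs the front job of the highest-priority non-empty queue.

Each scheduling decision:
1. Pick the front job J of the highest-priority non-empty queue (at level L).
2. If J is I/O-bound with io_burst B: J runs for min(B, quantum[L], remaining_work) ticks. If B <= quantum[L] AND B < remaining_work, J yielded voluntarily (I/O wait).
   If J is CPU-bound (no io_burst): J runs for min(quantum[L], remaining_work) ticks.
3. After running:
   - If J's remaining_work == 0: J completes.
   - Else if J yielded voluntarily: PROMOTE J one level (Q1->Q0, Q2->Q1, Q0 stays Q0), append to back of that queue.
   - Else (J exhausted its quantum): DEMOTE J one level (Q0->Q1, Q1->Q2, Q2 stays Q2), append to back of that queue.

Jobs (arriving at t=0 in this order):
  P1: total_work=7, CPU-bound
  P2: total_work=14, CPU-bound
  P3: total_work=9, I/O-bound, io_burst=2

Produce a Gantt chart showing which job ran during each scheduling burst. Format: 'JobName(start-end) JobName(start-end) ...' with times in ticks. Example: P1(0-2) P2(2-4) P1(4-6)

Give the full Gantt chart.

t=0-3: P1@Q0 runs 3, rem=4, quantum used, demote→Q1. Q0=[P2,P3] Q1=[P1] Q2=[]
t=3-6: P2@Q0 runs 3, rem=11, quantum used, demote→Q1. Q0=[P3] Q1=[P1,P2] Q2=[]
t=6-8: P3@Q0 runs 2, rem=7, I/O yield, promote→Q0. Q0=[P3] Q1=[P1,P2] Q2=[]
t=8-10: P3@Q0 runs 2, rem=5, I/O yield, promote→Q0. Q0=[P3] Q1=[P1,P2] Q2=[]
t=10-12: P3@Q0 runs 2, rem=3, I/O yield, promote→Q0. Q0=[P3] Q1=[P1,P2] Q2=[]
t=12-14: P3@Q0 runs 2, rem=1, I/O yield, promote→Q0. Q0=[P3] Q1=[P1,P2] Q2=[]
t=14-15: P3@Q0 runs 1, rem=0, completes. Q0=[] Q1=[P1,P2] Q2=[]
t=15-19: P1@Q1 runs 4, rem=0, completes. Q0=[] Q1=[P2] Q2=[]
t=19-24: P2@Q1 runs 5, rem=6, quantum used, demote→Q2. Q0=[] Q1=[] Q2=[P2]
t=24-30: P2@Q2 runs 6, rem=0, completes. Q0=[] Q1=[] Q2=[]

Answer: P1(0-3) P2(3-6) P3(6-8) P3(8-10) P3(10-12) P3(12-14) P3(14-15) P1(15-19) P2(19-24) P2(24-30)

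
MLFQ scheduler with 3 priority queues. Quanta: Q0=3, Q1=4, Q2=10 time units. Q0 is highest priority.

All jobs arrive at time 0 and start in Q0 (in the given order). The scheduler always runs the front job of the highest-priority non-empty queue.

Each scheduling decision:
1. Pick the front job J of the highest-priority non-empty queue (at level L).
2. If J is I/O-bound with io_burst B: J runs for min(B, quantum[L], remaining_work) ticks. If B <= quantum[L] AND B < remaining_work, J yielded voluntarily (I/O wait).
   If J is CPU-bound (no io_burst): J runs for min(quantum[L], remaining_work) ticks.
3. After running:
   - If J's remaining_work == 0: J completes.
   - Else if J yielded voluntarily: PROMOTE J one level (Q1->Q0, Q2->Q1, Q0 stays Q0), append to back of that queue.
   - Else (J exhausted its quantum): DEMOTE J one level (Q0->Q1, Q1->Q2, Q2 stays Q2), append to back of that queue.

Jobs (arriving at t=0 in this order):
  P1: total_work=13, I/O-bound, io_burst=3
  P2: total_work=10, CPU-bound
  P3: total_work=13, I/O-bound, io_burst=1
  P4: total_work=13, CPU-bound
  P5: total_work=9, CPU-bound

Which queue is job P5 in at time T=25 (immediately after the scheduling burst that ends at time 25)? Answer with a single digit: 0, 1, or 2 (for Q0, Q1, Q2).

Answer: 1

Derivation:
t=0-3: P1@Q0 runs 3, rem=10, I/O yield, promote→Q0. Q0=[P2,P3,P4,P5,P1] Q1=[] Q2=[]
t=3-6: P2@Q0 runs 3, rem=7, quantum used, demote→Q1. Q0=[P3,P4,P5,P1] Q1=[P2] Q2=[]
t=6-7: P3@Q0 runs 1, rem=12, I/O yield, promote→Q0. Q0=[P4,P5,P1,P3] Q1=[P2] Q2=[]
t=7-10: P4@Q0 runs 3, rem=10, quantum used, demote→Q1. Q0=[P5,P1,P3] Q1=[P2,P4] Q2=[]
t=10-13: P5@Q0 runs 3, rem=6, quantum used, demote→Q1. Q0=[P1,P3] Q1=[P2,P4,P5] Q2=[]
t=13-16: P1@Q0 runs 3, rem=7, I/O yield, promote→Q0. Q0=[P3,P1] Q1=[P2,P4,P5] Q2=[]
t=16-17: P3@Q0 runs 1, rem=11, I/O yield, promote→Q0. Q0=[P1,P3] Q1=[P2,P4,P5] Q2=[]
t=17-20: P1@Q0 runs 3, rem=4, I/O yield, promote→Q0. Q0=[P3,P1] Q1=[P2,P4,P5] Q2=[]
t=20-21: P3@Q0 runs 1, rem=10, I/O yield, promote→Q0. Q0=[P1,P3] Q1=[P2,P4,P5] Q2=[]
t=21-24: P1@Q0 runs 3, rem=1, I/O yield, promote→Q0. Q0=[P3,P1] Q1=[P2,P4,P5] Q2=[]
t=24-25: P3@Q0 runs 1, rem=9, I/O yield, promote→Q0. Q0=[P1,P3] Q1=[P2,P4,P5] Q2=[]
t=25-26: P1@Q0 runs 1, rem=0, completes. Q0=[P3] Q1=[P2,P4,P5] Q2=[]
t=26-27: P3@Q0 runs 1, rem=8, I/O yield, promote→Q0. Q0=[P3] Q1=[P2,P4,P5] Q2=[]
t=27-28: P3@Q0 runs 1, rem=7, I/O yield, promote→Q0. Q0=[P3] Q1=[P2,P4,P5] Q2=[]
t=28-29: P3@Q0 runs 1, rem=6, I/O yield, promote→Q0. Q0=[P3] Q1=[P2,P4,P5] Q2=[]
t=29-30: P3@Q0 runs 1, rem=5, I/O yield, promote→Q0. Q0=[P3] Q1=[P2,P4,P5] Q2=[]
t=30-31: P3@Q0 runs 1, rem=4, I/O yield, promote→Q0. Q0=[P3] Q1=[P2,P4,P5] Q2=[]
t=31-32: P3@Q0 runs 1, rem=3, I/O yield, promote→Q0. Q0=[P3] Q1=[P2,P4,P5] Q2=[]
t=32-33: P3@Q0 runs 1, rem=2, I/O yield, promote→Q0. Q0=[P3] Q1=[P2,P4,P5] Q2=[]
t=33-34: P3@Q0 runs 1, rem=1, I/O yield, promote→Q0. Q0=[P3] Q1=[P2,P4,P5] Q2=[]
t=34-35: P3@Q0 runs 1, rem=0, completes. Q0=[] Q1=[P2,P4,P5] Q2=[]
t=35-39: P2@Q1 runs 4, rem=3, quantum used, demote→Q2. Q0=[] Q1=[P4,P5] Q2=[P2]
t=39-43: P4@Q1 runs 4, rem=6, quantum used, demote→Q2. Q0=[] Q1=[P5] Q2=[P2,P4]
t=43-47: P5@Q1 runs 4, rem=2, quantum used, demote→Q2. Q0=[] Q1=[] Q2=[P2,P4,P5]
t=47-50: P2@Q2 runs 3, rem=0, completes. Q0=[] Q1=[] Q2=[P4,P5]
t=50-56: P4@Q2 runs 6, rem=0, completes. Q0=[] Q1=[] Q2=[P5]
t=56-58: P5@Q2 runs 2, rem=0, completes. Q0=[] Q1=[] Q2=[]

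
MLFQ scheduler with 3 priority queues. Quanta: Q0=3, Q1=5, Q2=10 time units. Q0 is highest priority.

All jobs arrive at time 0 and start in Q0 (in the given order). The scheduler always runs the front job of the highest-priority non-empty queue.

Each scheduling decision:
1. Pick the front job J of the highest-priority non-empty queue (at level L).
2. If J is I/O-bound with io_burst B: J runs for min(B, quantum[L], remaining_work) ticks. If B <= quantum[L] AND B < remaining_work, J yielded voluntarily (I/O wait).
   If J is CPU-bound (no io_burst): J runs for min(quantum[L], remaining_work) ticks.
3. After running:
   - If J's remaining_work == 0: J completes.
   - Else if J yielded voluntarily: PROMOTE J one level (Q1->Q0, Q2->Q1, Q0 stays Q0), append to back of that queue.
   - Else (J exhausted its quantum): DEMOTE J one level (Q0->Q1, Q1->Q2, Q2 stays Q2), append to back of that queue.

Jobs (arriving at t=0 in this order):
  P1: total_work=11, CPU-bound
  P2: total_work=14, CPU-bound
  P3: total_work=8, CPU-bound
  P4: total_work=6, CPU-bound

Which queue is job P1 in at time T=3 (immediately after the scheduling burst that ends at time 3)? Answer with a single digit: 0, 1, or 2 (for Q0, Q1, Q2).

Answer: 1

Derivation:
t=0-3: P1@Q0 runs 3, rem=8, quantum used, demote→Q1. Q0=[P2,P3,P4] Q1=[P1] Q2=[]
t=3-6: P2@Q0 runs 3, rem=11, quantum used, demote→Q1. Q0=[P3,P4] Q1=[P1,P2] Q2=[]
t=6-9: P3@Q0 runs 3, rem=5, quantum used, demote→Q1. Q0=[P4] Q1=[P1,P2,P3] Q2=[]
t=9-12: P4@Q0 runs 3, rem=3, quantum used, demote→Q1. Q0=[] Q1=[P1,P2,P3,P4] Q2=[]
t=12-17: P1@Q1 runs 5, rem=3, quantum used, demote→Q2. Q0=[] Q1=[P2,P3,P4] Q2=[P1]
t=17-22: P2@Q1 runs 5, rem=6, quantum used, demote→Q2. Q0=[] Q1=[P3,P4] Q2=[P1,P2]
t=22-27: P3@Q1 runs 5, rem=0, completes. Q0=[] Q1=[P4] Q2=[P1,P2]
t=27-30: P4@Q1 runs 3, rem=0, completes. Q0=[] Q1=[] Q2=[P1,P2]
t=30-33: P1@Q2 runs 3, rem=0, completes. Q0=[] Q1=[] Q2=[P2]
t=33-39: P2@Q2 runs 6, rem=0, completes. Q0=[] Q1=[] Q2=[]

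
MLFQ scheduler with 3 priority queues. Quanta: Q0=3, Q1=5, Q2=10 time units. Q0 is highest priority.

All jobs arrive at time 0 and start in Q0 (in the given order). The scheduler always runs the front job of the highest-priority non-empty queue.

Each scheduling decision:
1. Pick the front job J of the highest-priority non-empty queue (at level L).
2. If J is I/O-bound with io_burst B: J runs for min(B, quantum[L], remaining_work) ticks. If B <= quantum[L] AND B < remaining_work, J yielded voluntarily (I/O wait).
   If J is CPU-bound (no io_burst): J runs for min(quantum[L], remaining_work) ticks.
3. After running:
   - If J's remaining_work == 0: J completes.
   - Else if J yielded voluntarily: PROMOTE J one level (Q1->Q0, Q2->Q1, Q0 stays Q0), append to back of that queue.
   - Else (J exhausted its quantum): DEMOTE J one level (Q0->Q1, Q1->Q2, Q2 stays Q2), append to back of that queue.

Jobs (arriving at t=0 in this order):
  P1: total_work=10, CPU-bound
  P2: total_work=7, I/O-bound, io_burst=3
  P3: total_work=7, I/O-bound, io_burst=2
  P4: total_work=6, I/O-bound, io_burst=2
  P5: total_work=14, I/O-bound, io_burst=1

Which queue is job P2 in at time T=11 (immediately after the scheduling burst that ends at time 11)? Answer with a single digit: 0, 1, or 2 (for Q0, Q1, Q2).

Answer: 0

Derivation:
t=0-3: P1@Q0 runs 3, rem=7, quantum used, demote→Q1. Q0=[P2,P3,P4,P5] Q1=[P1] Q2=[]
t=3-6: P2@Q0 runs 3, rem=4, I/O yield, promote→Q0. Q0=[P3,P4,P5,P2] Q1=[P1] Q2=[]
t=6-8: P3@Q0 runs 2, rem=5, I/O yield, promote→Q0. Q0=[P4,P5,P2,P3] Q1=[P1] Q2=[]
t=8-10: P4@Q0 runs 2, rem=4, I/O yield, promote→Q0. Q0=[P5,P2,P3,P4] Q1=[P1] Q2=[]
t=10-11: P5@Q0 runs 1, rem=13, I/O yield, promote→Q0. Q0=[P2,P3,P4,P5] Q1=[P1] Q2=[]
t=11-14: P2@Q0 runs 3, rem=1, I/O yield, promote→Q0. Q0=[P3,P4,P5,P2] Q1=[P1] Q2=[]
t=14-16: P3@Q0 runs 2, rem=3, I/O yield, promote→Q0. Q0=[P4,P5,P2,P3] Q1=[P1] Q2=[]
t=16-18: P4@Q0 runs 2, rem=2, I/O yield, promote→Q0. Q0=[P5,P2,P3,P4] Q1=[P1] Q2=[]
t=18-19: P5@Q0 runs 1, rem=12, I/O yield, promote→Q0. Q0=[P2,P3,P4,P5] Q1=[P1] Q2=[]
t=19-20: P2@Q0 runs 1, rem=0, completes. Q0=[P3,P4,P5] Q1=[P1] Q2=[]
t=20-22: P3@Q0 runs 2, rem=1, I/O yield, promote→Q0. Q0=[P4,P5,P3] Q1=[P1] Q2=[]
t=22-24: P4@Q0 runs 2, rem=0, completes. Q0=[P5,P3] Q1=[P1] Q2=[]
t=24-25: P5@Q0 runs 1, rem=11, I/O yield, promote→Q0. Q0=[P3,P5] Q1=[P1] Q2=[]
t=25-26: P3@Q0 runs 1, rem=0, completes. Q0=[P5] Q1=[P1] Q2=[]
t=26-27: P5@Q0 runs 1, rem=10, I/O yield, promote→Q0. Q0=[P5] Q1=[P1] Q2=[]
t=27-28: P5@Q0 runs 1, rem=9, I/O yield, promote→Q0. Q0=[P5] Q1=[P1] Q2=[]
t=28-29: P5@Q0 runs 1, rem=8, I/O yield, promote→Q0. Q0=[P5] Q1=[P1] Q2=[]
t=29-30: P5@Q0 runs 1, rem=7, I/O yield, promote→Q0. Q0=[P5] Q1=[P1] Q2=[]
t=30-31: P5@Q0 runs 1, rem=6, I/O yield, promote→Q0. Q0=[P5] Q1=[P1] Q2=[]
t=31-32: P5@Q0 runs 1, rem=5, I/O yield, promote→Q0. Q0=[P5] Q1=[P1] Q2=[]
t=32-33: P5@Q0 runs 1, rem=4, I/O yield, promote→Q0. Q0=[P5] Q1=[P1] Q2=[]
t=33-34: P5@Q0 runs 1, rem=3, I/O yield, promote→Q0. Q0=[P5] Q1=[P1] Q2=[]
t=34-35: P5@Q0 runs 1, rem=2, I/O yield, promote→Q0. Q0=[P5] Q1=[P1] Q2=[]
t=35-36: P5@Q0 runs 1, rem=1, I/O yield, promote→Q0. Q0=[P5] Q1=[P1] Q2=[]
t=36-37: P5@Q0 runs 1, rem=0, completes. Q0=[] Q1=[P1] Q2=[]
t=37-42: P1@Q1 runs 5, rem=2, quantum used, demote→Q2. Q0=[] Q1=[] Q2=[P1]
t=42-44: P1@Q2 runs 2, rem=0, completes. Q0=[] Q1=[] Q2=[]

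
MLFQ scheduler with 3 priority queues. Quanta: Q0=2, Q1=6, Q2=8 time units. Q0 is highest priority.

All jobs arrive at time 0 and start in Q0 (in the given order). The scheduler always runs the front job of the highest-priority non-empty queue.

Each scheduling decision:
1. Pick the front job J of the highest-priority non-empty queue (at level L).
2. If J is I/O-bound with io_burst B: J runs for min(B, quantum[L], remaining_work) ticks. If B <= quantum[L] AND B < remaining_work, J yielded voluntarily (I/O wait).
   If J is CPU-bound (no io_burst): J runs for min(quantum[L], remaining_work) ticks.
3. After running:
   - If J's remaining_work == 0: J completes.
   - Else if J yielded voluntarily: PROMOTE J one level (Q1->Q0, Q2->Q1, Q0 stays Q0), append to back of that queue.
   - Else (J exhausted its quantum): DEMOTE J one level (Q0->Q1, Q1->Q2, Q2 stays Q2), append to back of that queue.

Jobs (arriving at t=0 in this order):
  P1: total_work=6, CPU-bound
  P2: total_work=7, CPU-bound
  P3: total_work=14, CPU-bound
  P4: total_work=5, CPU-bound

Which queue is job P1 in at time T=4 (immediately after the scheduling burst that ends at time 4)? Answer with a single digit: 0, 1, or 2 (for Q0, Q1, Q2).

Answer: 1

Derivation:
t=0-2: P1@Q0 runs 2, rem=4, quantum used, demote→Q1. Q0=[P2,P3,P4] Q1=[P1] Q2=[]
t=2-4: P2@Q0 runs 2, rem=5, quantum used, demote→Q1. Q0=[P3,P4] Q1=[P1,P2] Q2=[]
t=4-6: P3@Q0 runs 2, rem=12, quantum used, demote→Q1. Q0=[P4] Q1=[P1,P2,P3] Q2=[]
t=6-8: P4@Q0 runs 2, rem=3, quantum used, demote→Q1. Q0=[] Q1=[P1,P2,P3,P4] Q2=[]
t=8-12: P1@Q1 runs 4, rem=0, completes. Q0=[] Q1=[P2,P3,P4] Q2=[]
t=12-17: P2@Q1 runs 5, rem=0, completes. Q0=[] Q1=[P3,P4] Q2=[]
t=17-23: P3@Q1 runs 6, rem=6, quantum used, demote→Q2. Q0=[] Q1=[P4] Q2=[P3]
t=23-26: P4@Q1 runs 3, rem=0, completes. Q0=[] Q1=[] Q2=[P3]
t=26-32: P3@Q2 runs 6, rem=0, completes. Q0=[] Q1=[] Q2=[]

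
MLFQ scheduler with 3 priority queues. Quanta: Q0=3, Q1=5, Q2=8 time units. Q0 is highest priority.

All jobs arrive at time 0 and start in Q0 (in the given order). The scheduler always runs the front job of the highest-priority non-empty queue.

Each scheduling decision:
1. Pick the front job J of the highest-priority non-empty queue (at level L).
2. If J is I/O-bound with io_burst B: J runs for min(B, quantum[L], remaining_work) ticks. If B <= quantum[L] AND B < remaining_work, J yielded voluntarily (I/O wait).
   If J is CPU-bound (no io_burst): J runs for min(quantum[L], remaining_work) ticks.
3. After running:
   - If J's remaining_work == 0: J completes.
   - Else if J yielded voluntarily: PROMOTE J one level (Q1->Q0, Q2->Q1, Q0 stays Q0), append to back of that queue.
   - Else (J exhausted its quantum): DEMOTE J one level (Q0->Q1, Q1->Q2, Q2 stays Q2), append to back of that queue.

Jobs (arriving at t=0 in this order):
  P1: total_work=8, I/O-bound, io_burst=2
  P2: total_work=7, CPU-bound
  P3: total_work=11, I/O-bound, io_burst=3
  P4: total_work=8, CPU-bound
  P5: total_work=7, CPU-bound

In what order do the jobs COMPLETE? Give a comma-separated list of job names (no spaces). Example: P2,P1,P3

t=0-2: P1@Q0 runs 2, rem=6, I/O yield, promote→Q0. Q0=[P2,P3,P4,P5,P1] Q1=[] Q2=[]
t=2-5: P2@Q0 runs 3, rem=4, quantum used, demote→Q1. Q0=[P3,P4,P5,P1] Q1=[P2] Q2=[]
t=5-8: P3@Q0 runs 3, rem=8, I/O yield, promote→Q0. Q0=[P4,P5,P1,P3] Q1=[P2] Q2=[]
t=8-11: P4@Q0 runs 3, rem=5, quantum used, demote→Q1. Q0=[P5,P1,P3] Q1=[P2,P4] Q2=[]
t=11-14: P5@Q0 runs 3, rem=4, quantum used, demote→Q1. Q0=[P1,P3] Q1=[P2,P4,P5] Q2=[]
t=14-16: P1@Q0 runs 2, rem=4, I/O yield, promote→Q0. Q0=[P3,P1] Q1=[P2,P4,P5] Q2=[]
t=16-19: P3@Q0 runs 3, rem=5, I/O yield, promote→Q0. Q0=[P1,P3] Q1=[P2,P4,P5] Q2=[]
t=19-21: P1@Q0 runs 2, rem=2, I/O yield, promote→Q0. Q0=[P3,P1] Q1=[P2,P4,P5] Q2=[]
t=21-24: P3@Q0 runs 3, rem=2, I/O yield, promote→Q0. Q0=[P1,P3] Q1=[P2,P4,P5] Q2=[]
t=24-26: P1@Q0 runs 2, rem=0, completes. Q0=[P3] Q1=[P2,P4,P5] Q2=[]
t=26-28: P3@Q0 runs 2, rem=0, completes. Q0=[] Q1=[P2,P4,P5] Q2=[]
t=28-32: P2@Q1 runs 4, rem=0, completes. Q0=[] Q1=[P4,P5] Q2=[]
t=32-37: P4@Q1 runs 5, rem=0, completes. Q0=[] Q1=[P5] Q2=[]
t=37-41: P5@Q1 runs 4, rem=0, completes. Q0=[] Q1=[] Q2=[]

Answer: P1,P3,P2,P4,P5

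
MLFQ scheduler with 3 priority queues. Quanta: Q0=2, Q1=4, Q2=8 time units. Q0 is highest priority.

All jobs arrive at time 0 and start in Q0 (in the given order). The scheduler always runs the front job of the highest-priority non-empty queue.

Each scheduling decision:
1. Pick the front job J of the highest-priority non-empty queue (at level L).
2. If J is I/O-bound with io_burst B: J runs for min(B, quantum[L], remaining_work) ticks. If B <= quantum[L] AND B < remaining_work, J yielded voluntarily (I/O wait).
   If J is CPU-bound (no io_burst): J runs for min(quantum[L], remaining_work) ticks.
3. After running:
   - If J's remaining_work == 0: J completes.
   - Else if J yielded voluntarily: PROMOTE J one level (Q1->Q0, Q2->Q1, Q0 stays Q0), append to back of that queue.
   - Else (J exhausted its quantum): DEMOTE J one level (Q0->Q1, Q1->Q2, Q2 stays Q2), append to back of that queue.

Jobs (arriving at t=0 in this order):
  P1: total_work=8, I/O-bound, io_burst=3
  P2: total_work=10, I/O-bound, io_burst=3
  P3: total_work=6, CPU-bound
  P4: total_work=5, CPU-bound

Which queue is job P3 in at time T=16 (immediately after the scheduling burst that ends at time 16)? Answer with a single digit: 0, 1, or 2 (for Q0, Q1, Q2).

Answer: 1

Derivation:
t=0-2: P1@Q0 runs 2, rem=6, quantum used, demote→Q1. Q0=[P2,P3,P4] Q1=[P1] Q2=[]
t=2-4: P2@Q0 runs 2, rem=8, quantum used, demote→Q1. Q0=[P3,P4] Q1=[P1,P2] Q2=[]
t=4-6: P3@Q0 runs 2, rem=4, quantum used, demote→Q1. Q0=[P4] Q1=[P1,P2,P3] Q2=[]
t=6-8: P4@Q0 runs 2, rem=3, quantum used, demote→Q1. Q0=[] Q1=[P1,P2,P3,P4] Q2=[]
t=8-11: P1@Q1 runs 3, rem=3, I/O yield, promote→Q0. Q0=[P1] Q1=[P2,P3,P4] Q2=[]
t=11-13: P1@Q0 runs 2, rem=1, quantum used, demote→Q1. Q0=[] Q1=[P2,P3,P4,P1] Q2=[]
t=13-16: P2@Q1 runs 3, rem=5, I/O yield, promote→Q0. Q0=[P2] Q1=[P3,P4,P1] Q2=[]
t=16-18: P2@Q0 runs 2, rem=3, quantum used, demote→Q1. Q0=[] Q1=[P3,P4,P1,P2] Q2=[]
t=18-22: P3@Q1 runs 4, rem=0, completes. Q0=[] Q1=[P4,P1,P2] Q2=[]
t=22-25: P4@Q1 runs 3, rem=0, completes. Q0=[] Q1=[P1,P2] Q2=[]
t=25-26: P1@Q1 runs 1, rem=0, completes. Q0=[] Q1=[P2] Q2=[]
t=26-29: P2@Q1 runs 3, rem=0, completes. Q0=[] Q1=[] Q2=[]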